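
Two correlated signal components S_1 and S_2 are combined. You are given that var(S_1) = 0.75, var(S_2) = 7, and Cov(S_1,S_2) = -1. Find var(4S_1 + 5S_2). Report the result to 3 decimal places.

147.000

var(4S_1 + 5S_2) = (4)²·var(S_1) + (5)²·var(S_2) + 2·(4)·(5)·Cov(S_1,S_2)
= 16·0.75 + 25·7 + 40·-1 = 147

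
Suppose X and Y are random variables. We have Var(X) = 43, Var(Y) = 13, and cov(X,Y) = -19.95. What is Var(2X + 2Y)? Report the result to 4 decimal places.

64.4000

Var(2X + 2Y) = (2)²·Var(X) + (2)²·Var(Y) + 2·(2)·(2)·cov(X,Y)
= 4·43 + 4·13 + 8·-19.95 = 64.4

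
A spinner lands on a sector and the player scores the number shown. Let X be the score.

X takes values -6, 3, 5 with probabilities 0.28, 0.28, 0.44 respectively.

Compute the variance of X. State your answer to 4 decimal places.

E[X] = (-6)(0.28) + (3)(0.28) + (5)(0.44) = 1.36
E[X²] = (-6)²(0.28) + (3)²(0.28) + (5)²(0.44) = 23.6
Var(X) = E[X²] − (E[X])² = 23.6 − (1.36)² = 21.7504

21.7504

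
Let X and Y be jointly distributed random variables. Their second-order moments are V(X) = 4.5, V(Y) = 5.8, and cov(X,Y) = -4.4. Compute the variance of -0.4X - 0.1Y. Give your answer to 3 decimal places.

V(-0.4X - 0.1Y) = (-0.4)²·V(X) + (-0.1)²·V(Y) + 2·(-0.4)·(-0.1)·cov(X,Y)
= 0.16·4.5 + 0.01·5.8 + 0.08·-4.4 = 0.426

0.426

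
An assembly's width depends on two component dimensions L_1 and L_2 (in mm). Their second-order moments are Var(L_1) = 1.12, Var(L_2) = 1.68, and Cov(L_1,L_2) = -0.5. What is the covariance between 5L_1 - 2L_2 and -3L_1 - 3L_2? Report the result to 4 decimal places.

-2.2200

Cov(5L_1 - 2L_2, -3L_1 - 3L_2) = (5)(-3)Var(L_1) + (-2)(-3)Var(L_2) + [(5)(-3) + (-2)(-3)]Cov(L_1,L_2)
= -15·1.12 + 6·1.68 + -9·-0.5 = -2.22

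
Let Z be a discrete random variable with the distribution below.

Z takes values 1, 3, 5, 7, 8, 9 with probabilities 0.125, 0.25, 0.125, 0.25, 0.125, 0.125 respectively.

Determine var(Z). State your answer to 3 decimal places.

E[Z] = (1)(0.125) + (3)(0.25) + (5)(0.125) + (7)(0.25) + (8)(0.125) + (9)(0.125) = 5.375
E[Z²] = (1)²(0.125) + (3)²(0.25) + (5)²(0.125) + (7)²(0.25) + (8)²(0.125) + (9)²(0.125) = 35.875
var(Z) = E[Z²] − (E[Z])² = 35.875 − (5.375)² = 6.984375

6.984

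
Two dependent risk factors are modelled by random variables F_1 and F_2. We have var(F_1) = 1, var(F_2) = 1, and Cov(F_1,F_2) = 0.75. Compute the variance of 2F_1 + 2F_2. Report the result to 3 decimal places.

14.000

var(2F_1 + 2F_2) = (2)²·var(F_1) + (2)²·var(F_2) + 2·(2)·(2)·Cov(F_1,F_2)
= 4·1 + 4·1 + 8·0.75 = 14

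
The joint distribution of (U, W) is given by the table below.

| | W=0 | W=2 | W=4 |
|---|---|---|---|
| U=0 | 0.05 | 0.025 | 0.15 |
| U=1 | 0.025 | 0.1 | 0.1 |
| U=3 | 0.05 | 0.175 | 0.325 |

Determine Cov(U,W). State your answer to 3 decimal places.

0.113

E[U] = 1.875,  E[W] = 2.9
E[UW] = 5.55
Cov(U,W) = E[UW] − E[U]E[W] = 5.55 − (1.875)(2.9) = 0.1125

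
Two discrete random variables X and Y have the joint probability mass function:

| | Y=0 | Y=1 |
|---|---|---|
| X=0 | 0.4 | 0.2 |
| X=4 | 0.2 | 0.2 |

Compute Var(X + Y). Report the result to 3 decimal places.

E[X] = 1.6,  E[Y] = 0.4,  E[XY] = 0.8
Var(X) = 6.4 − (1.6)² = 3.84;  Var(Y) = 0.4 − (0.4)² = 0.24
cov(X,Y) = 0.8 − (1.6)(0.4) = 0.16
Var(X + Y) = (1)²·3.84 + (1)²·0.24 + 2·(1)·(1)·0.16 = 4.4

4.400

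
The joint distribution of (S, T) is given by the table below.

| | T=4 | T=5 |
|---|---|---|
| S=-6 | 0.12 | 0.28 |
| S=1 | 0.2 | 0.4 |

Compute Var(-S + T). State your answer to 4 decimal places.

12.0896

E[S] = -1.8,  E[T] = 4.68,  E[ST] = -8.48
Var(S) = 15 − (-1.8)² = 11.76;  Var(T) = 22.12 − (4.68)² = 0.2176
cov(S,T) = -8.48 − (-1.8)(4.68) = -0.056
Var(-S + T) = (-1)²·11.76 + (1)²·0.2176 + 2·(-1)·(1)·-0.056 = 12.0896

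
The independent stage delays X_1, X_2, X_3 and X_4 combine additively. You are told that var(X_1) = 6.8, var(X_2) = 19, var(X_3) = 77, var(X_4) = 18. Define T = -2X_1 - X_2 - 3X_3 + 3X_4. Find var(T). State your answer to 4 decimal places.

By independence, var(T) = (-2)²var(X_1) + (-1)²var(X_2) + (-3)²var(X_3) + (3)²var(X_4)
= (-2)²·6.8 + (-1)²·19 + (-3)²·77 + (3)²·18 = 901.2

901.2000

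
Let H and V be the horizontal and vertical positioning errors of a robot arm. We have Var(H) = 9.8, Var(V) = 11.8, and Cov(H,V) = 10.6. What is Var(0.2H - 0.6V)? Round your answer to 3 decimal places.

2.096

Var(0.2H - 0.6V) = (0.2)²·Var(H) + (-0.6)²·Var(V) + 2·(0.2)·(-0.6)·Cov(H,V)
= 0.04·9.8 + 0.36·11.8 + -0.24·10.6 = 2.096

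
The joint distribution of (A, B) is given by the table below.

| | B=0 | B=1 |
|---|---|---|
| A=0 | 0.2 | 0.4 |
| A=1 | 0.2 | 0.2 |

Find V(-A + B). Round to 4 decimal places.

0.5600

E[A] = 0.4,  E[B] = 0.6,  E[AB] = 0.2
V(A) = 0.4 − (0.4)² = 0.24;  V(B) = 0.6 − (0.6)² = 0.24
Cov(A,B) = 0.2 − (0.4)(0.6) = -0.04
V(-A + B) = (-1)²·0.24 + (1)²·0.24 + 2·(-1)·(1)·-0.04 = 0.56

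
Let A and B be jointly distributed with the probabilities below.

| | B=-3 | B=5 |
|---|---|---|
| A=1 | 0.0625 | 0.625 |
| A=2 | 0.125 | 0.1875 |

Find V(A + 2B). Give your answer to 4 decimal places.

37.0898

E[A] = 1.3125,  E[B] = 3.5,  E[AB] = 4.0625
V(A) = 1.9375 − (1.3125)² = 0.21484375;  V(B) = 22 − (3.5)² = 9.75
cov(A,B) = 4.0625 − (1.3125)(3.5) = -0.53125
V(A + 2B) = (1)²·0.21484375 + (2)²·9.75 + 2·(1)·(2)·-0.53125 = 37.08984375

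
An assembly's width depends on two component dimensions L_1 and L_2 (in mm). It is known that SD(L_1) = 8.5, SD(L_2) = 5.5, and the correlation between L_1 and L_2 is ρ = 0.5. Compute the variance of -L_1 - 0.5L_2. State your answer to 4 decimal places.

Var(L_1) = (8.5)² = 72.25;  Var(L_2) = (5.5)² = 30.25
Cov(L_1,L_2) = ρ·SD(L_1)·SD(L_2) = 0.5·8.5·5.5 = 23.375
Var(-L_1 - 0.5L_2) = (-1)²·Var(L_1) + (-0.5)²·Var(L_2) + 2·(-1)·(-0.5)·Cov(L_1,L_2)
= 1·72.25 + 0.25·30.25 + 1·23.375 = 103.1875

103.1875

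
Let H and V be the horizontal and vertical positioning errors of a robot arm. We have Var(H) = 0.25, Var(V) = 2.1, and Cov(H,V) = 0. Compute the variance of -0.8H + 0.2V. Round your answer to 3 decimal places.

Var(-0.8H + 0.2V) = (-0.8)²·Var(H) + (0.2)²·Var(V) + 2·(-0.8)·(0.2)·Cov(H,V)
= 0.64·0.25 + 0.04·2.1 + -0.32·0 = 0.244

0.244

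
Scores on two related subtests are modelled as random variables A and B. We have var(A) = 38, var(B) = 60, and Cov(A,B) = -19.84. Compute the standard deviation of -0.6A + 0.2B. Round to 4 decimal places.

var(-0.6A + 0.2B) = (-0.6)²·var(A) + (0.2)²·var(B) + 2·(-0.6)·(0.2)·Cov(A,B)
= 0.36·38 + 0.04·60 + -0.24·-19.84 = 20.8416
SD(-0.6A + 0.2B) = √20.8416 ≈ 4.5653

4.5653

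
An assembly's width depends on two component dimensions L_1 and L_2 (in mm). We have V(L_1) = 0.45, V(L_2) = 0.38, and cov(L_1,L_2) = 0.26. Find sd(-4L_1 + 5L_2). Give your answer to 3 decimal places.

2.510

V(-4L_1 + 5L_2) = (-4)²·V(L_1) + (5)²·V(L_2) + 2·(-4)·(5)·cov(L_1,L_2)
= 16·0.45 + 25·0.38 + -40·0.26 = 6.3
sd(-4L_1 + 5L_2) = √6.3 ≈ 2.510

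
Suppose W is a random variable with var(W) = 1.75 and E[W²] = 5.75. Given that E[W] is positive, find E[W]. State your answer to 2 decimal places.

(E[W])² = E[W²] − var(W) = 5.75 − 1.75 = 4
E[W] = √4 = 2

2.00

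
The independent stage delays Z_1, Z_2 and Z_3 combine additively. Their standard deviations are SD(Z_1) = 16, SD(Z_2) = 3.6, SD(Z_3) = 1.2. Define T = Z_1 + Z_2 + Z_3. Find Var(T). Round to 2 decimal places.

270.40

Var(Z_1) = 256, Var(Z_2) = 12.96, Var(Z_3) = 1.44
By independence, Var(T) = (1)²Var(Z_1) + (1)²Var(Z_2) + (1)²Var(Z_3)
= (1)²·256 + (1)²·12.96 + (1)²·1.44 = 270.4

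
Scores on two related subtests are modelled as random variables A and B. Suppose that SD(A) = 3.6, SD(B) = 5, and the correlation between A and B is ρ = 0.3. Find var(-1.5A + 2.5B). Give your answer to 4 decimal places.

var(A) = (3.6)² = 12.96;  var(B) = (5)² = 25
Cov(A,B) = ρ·SD(A)·SD(B) = 0.3·3.6·5 = 5.4
var(-1.5A + 2.5B) = (-1.5)²·var(A) + (2.5)²·var(B) + 2·(-1.5)·(2.5)·Cov(A,B)
= 2.25·12.96 + 6.25·25 + -7.5·5.4 = 144.91

144.9100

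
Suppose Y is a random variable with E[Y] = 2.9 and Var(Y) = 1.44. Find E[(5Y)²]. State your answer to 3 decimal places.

E[5Y] = 5·2.9 = 14.5
Var(5Y) = (5)²·1.44 = 36
E[(5Y)²] = Var((5Y)) + (E[(5Y)])² = 36 + (14.5)² = 246.25

246.250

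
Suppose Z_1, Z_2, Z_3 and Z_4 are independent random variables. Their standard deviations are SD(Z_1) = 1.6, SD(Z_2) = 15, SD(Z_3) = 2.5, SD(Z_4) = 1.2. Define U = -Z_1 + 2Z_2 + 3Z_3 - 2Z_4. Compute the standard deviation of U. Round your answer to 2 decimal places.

V(Z_1) = 2.56, V(Z_2) = 225, V(Z_3) = 6.25, V(Z_4) = 1.44
By independence, V(U) = (-1)²V(Z_1) + (2)²V(Z_2) + (3)²V(Z_3) + (-2)²V(Z_4)
= (-1)²·2.56 + (2)²·225 + (3)²·6.25 + (-2)²·1.44 = 964.57
SD(U) = √964.57 ≈ 31.06

31.06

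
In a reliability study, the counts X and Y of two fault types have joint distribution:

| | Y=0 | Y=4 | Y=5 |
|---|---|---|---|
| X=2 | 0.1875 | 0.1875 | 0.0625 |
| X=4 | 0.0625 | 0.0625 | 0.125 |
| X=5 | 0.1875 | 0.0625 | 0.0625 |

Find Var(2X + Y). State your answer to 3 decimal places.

E[X] = 3.4375,  E[Y] = 2.5,  E[XY] = 8.4375
Var(X) = 13.5625 − (3.4375)² = 1.74609375;  Var(Y) = 11.25 − (2.5)² = 5
cov(X,Y) = 8.4375 − (3.4375)(2.5) = -0.15625
Var(2X + Y) = (2)²·1.74609375 + (1)²·5 + 2·(2)·(1)·-0.15625 = 11.359375

11.359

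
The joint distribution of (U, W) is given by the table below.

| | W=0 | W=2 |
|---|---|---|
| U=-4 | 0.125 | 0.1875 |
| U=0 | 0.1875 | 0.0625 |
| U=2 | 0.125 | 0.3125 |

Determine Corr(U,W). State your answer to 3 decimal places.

0.067

E[U] = -0.375,  E[W] = 1.125
E[UW] = -0.25
Cov(U,W) = E[UW] − E[U]E[W] = -0.25 − (-0.375)(1.125) = 0.171875
var(U) = 6.609375,  var(W) = 0.984375
ρ = 0.171875 / √(6.609375·0.984375) ≈ 0.067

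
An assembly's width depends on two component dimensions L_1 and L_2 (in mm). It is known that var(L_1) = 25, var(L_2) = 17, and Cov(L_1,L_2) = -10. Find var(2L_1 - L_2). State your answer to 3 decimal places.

157.000

var(2L_1 - L_2) = (2)²·var(L_1) + (-1)²·var(L_2) + 2·(2)·(-1)·Cov(L_1,L_2)
= 4·25 + 1·17 + -4·-10 = 157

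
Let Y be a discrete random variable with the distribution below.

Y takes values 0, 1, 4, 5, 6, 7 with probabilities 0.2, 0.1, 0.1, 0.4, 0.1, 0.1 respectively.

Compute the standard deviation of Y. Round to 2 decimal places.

E[Y] = (0)(0.2) + (1)(0.1) + (4)(0.1) + (5)(0.4) + (6)(0.1) + (7)(0.1) = 3.8
E[Y²] = (0)²(0.2) + (1)²(0.1) + (4)²(0.1) + (5)²(0.4) + (6)²(0.1) + (7)²(0.1) = 20.2
Var(Y) = E[Y²] − (E[Y])² = 20.2 − (3.8)² = 5.76
SD(Y) = √5.76 ≈ 2.40

2.40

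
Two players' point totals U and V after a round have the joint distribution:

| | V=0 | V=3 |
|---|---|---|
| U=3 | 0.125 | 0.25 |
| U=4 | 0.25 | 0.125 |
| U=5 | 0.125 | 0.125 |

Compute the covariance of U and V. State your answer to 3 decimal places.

E[U] = 3.875,  E[V] = 1.5
E[UV] = 5.625
cov(U,V) = E[UV] − E[U]E[V] = 5.625 − (3.875)(1.5) = -0.1875

-0.188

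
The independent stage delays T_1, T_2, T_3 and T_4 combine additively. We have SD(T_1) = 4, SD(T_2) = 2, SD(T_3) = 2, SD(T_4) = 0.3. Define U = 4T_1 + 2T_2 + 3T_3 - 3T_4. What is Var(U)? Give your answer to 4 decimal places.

308.8100

Var(T_1) = 16, Var(T_2) = 4, Var(T_3) = 4, Var(T_4) = 0.09
By independence, Var(U) = (4)²Var(T_1) + (2)²Var(T_2) + (3)²Var(T_3) + (-3)²Var(T_4)
= (4)²·16 + (2)²·4 + (3)²·4 + (-3)²·0.09 = 308.81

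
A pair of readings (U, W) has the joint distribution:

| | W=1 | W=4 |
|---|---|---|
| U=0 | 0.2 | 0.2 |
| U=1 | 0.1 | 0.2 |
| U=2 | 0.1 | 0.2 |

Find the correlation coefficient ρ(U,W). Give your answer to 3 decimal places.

E[U] = 0.9,  E[W] = 2.8
E[UW] = 2.7
Cov(U,W) = E[UW] − E[U]E[W] = 2.7 − (0.9)(2.8) = 0.18
Var(U) = 0.69,  Var(W) = 2.16
ρ = 0.18 / √(0.69·2.16) ≈ 0.147

0.147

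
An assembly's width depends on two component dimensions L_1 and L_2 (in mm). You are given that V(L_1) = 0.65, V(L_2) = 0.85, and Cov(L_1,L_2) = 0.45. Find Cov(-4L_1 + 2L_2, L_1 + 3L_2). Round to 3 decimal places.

-2.000

Cov(-4L_1 + 2L_2, L_1 + 3L_2) = (-4)(1)V(L_1) + (2)(3)V(L_2) + [(-4)(3) + (2)(1)]Cov(L_1,L_2)
= -4·0.65 + 6·0.85 + -10·0.45 = -2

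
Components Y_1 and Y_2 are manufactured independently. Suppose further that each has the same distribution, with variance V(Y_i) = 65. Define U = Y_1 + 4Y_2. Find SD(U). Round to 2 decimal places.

33.24

By independence, V(U) = (1)²V(Y_1) + (4)²V(Y_2)
= (1)²·65 + (4)²·65 = 1105
SD(U) = √1105 ≈ 33.24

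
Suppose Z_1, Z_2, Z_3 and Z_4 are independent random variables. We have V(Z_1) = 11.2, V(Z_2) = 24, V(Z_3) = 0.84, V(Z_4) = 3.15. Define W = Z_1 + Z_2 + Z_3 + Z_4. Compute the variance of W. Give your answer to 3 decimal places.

39.190

By independence, V(W) = (1)²V(Z_1) + (1)²V(Z_2) + (1)²V(Z_3) + (1)²V(Z_4)
= (1)²·11.2 + (1)²·24 + (1)²·0.84 + (1)²·3.15 = 39.19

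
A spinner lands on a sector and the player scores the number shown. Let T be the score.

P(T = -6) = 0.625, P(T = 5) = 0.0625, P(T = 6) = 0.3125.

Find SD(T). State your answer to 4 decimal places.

E[T] = (-6)(0.625) + (5)(0.0625) + (6)(0.3125) = -1.5625
E[T²] = (-6)²(0.625) + (5)²(0.0625) + (6)²(0.3125) = 35.3125
var(T) = E[T²] − (E[T])² = 35.3125 − (-1.5625)² = 32.87109375
SD(T) = √32.87109375 ≈ 5.7333

5.7333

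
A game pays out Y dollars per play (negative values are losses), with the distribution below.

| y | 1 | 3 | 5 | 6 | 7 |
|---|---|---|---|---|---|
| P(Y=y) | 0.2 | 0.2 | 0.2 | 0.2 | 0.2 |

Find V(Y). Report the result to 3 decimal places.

E[Y] = (1)(0.2) + (3)(0.2) + (5)(0.2) + (6)(0.2) + (7)(0.2) = 4.4
E[Y²] = (1)²(0.2) + (3)²(0.2) + (5)²(0.2) + (6)²(0.2) + (7)²(0.2) = 24
V(Y) = E[Y²] − (E[Y])² = 24 − (4.4)² = 4.64

4.640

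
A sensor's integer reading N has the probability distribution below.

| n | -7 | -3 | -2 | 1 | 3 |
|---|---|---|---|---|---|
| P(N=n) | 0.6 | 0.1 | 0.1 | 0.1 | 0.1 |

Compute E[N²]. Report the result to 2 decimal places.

E[N²] = (-7)²(0.6) + (-3)²(0.1) + (-2)²(0.1) + (1)²(0.1) + (3)²(0.1) = 31.7

31.70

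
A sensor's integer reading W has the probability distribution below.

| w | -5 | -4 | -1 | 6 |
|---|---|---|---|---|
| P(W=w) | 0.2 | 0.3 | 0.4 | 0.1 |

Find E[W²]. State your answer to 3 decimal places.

13.800

E[W²] = (-5)²(0.2) + (-4)²(0.3) + (-1)²(0.4) + (6)²(0.1) = 13.8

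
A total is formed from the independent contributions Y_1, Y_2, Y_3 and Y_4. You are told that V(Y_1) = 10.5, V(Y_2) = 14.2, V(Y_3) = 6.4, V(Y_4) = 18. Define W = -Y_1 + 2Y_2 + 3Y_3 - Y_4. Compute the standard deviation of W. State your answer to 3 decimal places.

11.954

By independence, V(W) = (-1)²V(Y_1) + (2)²V(Y_2) + (3)²V(Y_3) + (-1)²V(Y_4)
= (-1)²·10.5 + (2)²·14.2 + (3)²·6.4 + (-1)²·18 = 142.9
SD(W) = √142.9 ≈ 11.954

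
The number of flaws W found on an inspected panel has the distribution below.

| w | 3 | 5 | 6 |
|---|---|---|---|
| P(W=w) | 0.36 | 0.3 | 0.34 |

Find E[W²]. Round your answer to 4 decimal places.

22.9800

E[W²] = (3)²(0.36) + (5)²(0.3) + (6)²(0.34) = 22.98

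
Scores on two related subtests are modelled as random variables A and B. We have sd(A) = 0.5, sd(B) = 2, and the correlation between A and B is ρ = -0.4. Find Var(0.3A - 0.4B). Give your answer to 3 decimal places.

0.759

Var(A) = (0.5)² = 0.25;  Var(B) = (2)² = 4
cov(A,B) = ρ·sd(A)·sd(B) = -0.4·0.5·2 = -0.4
Var(0.3A - 0.4B) = (0.3)²·Var(A) + (-0.4)²·Var(B) + 2·(0.3)·(-0.4)·cov(A,B)
= 0.09·0.25 + 0.16·4 + -0.24·-0.4 = 0.7585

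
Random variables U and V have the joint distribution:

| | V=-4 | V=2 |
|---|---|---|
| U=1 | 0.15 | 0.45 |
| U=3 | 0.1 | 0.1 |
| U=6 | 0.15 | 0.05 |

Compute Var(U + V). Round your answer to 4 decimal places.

7.8000

E[U] = 2.4,  E[V] = -0.4,  E[UV] = -3.3
Var(U) = 9.6 − (2.4)² = 3.84;  Var(V) = 8.8 − (-0.4)² = 8.64
cov(U,V) = -3.3 − (2.4)(-0.4) = -2.34
Var(U + V) = (1)²·3.84 + (1)²·8.64 + 2·(1)·(1)·-2.34 = 7.8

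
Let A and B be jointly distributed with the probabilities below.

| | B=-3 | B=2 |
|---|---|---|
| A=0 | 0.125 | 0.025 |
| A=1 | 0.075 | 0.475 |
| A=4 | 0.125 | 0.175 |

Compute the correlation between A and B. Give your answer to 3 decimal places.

E[A] = 1.75,  E[B] = 0.375
E[AB] = 0.625
cov(A,B) = E[AB] − E[A]E[B] = 0.625 − (1.75)(0.375) = -0.03125
V(A) = 2.2875,  V(B) = 5.484375
ρ = -0.03125 / √(2.2875·5.484375) ≈ -0.009

-0.009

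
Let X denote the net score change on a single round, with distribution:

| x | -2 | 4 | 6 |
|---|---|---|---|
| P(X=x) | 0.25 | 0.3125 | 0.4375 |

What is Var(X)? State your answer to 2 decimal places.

10.36

E[X] = (-2)(0.25) + (4)(0.3125) + (6)(0.4375) = 3.375
E[X²] = (-2)²(0.25) + (4)²(0.3125) + (6)²(0.4375) = 21.75
Var(X) = E[X²] − (E[X])² = 21.75 − (3.375)² = 10.359375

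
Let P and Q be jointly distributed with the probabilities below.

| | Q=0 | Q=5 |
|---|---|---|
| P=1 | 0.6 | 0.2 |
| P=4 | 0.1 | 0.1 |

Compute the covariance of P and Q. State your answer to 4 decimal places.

0.6000

E[P] = 1.6,  E[Q] = 1.5
E[PQ] = 3
cov(P,Q) = E[PQ] − E[P]E[Q] = 3 − (1.6)(1.5) = 0.6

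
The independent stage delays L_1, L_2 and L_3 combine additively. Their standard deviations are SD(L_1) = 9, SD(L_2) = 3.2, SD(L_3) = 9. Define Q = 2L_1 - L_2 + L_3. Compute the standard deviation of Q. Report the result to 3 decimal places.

20.377

V(L_1) = 81, V(L_2) = 10.24, V(L_3) = 81
By independence, V(Q) = (2)²V(L_1) + (-1)²V(L_2) + (1)²V(L_3)
= (2)²·81 + (-1)²·10.24 + (1)²·81 = 415.24
SD(Q) = √415.24 ≈ 20.377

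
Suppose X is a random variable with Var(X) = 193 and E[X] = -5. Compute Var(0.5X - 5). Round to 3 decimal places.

Var(0.5X - 5) = (0.5)²·Var(X) = 0.25·193 = 48.25

48.250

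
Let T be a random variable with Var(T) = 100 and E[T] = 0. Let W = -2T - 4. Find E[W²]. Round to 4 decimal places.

416.0000

E[-2T - 4] = -2·0 − 4 = -4
Var(-2T - 4) = (-2)²·100 = 400
E[W²] = Var(W) + (E[W])² = 400 + (-4)² = 416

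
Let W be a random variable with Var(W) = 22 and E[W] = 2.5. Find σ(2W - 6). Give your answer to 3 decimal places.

9.381

Var(2W - 6) = (2)²·22 = 88
σ(2W - 6) = √88 ≈ 9.381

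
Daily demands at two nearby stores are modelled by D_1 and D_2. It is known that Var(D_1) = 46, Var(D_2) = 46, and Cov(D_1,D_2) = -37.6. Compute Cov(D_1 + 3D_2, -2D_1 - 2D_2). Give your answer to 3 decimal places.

Cov(D_1 + 3D_2, -2D_1 - 2D_2) = (1)(-2)Var(D_1) + (3)(-2)Var(D_2) + [(1)(-2) + (3)(-2)]Cov(D_1,D_2)
= -2·46 + -6·46 + -8·-37.6 = -67.2

-67.200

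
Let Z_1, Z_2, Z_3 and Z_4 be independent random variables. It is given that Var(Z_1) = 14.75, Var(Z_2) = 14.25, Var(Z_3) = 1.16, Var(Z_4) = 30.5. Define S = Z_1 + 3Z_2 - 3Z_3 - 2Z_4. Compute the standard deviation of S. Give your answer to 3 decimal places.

16.596

By independence, Var(S) = (1)²Var(Z_1) + (3)²Var(Z_2) + (-3)²Var(Z_3) + (-2)²Var(Z_4)
= (1)²·14.75 + (3)²·14.25 + (-3)²·1.16 + (-2)²·30.5 = 275.44
SD(S) = √275.44 ≈ 16.596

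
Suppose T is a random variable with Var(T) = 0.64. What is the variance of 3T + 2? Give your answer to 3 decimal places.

Var(3T + 2) = (3)²·Var(T) = 9·0.64 = 5.76

5.760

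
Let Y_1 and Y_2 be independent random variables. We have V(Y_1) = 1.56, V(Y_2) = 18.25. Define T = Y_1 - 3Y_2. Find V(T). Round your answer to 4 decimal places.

165.8100

By independence, V(T) = (1)²V(Y_1) + (-3)²V(Y_2)
= (1)²·1.56 + (-3)²·18.25 = 165.81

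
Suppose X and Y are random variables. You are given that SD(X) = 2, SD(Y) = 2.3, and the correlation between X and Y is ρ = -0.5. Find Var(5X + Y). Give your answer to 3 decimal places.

82.290

Var(X) = (2)² = 4;  Var(Y) = (2.3)² = 5.29
cov(X,Y) = ρ·SD(X)·SD(Y) = -0.5·2·2.3 = -2.3
Var(5X + Y) = (5)²·Var(X) + (1)²·Var(Y) + 2·(5)·(1)·cov(X,Y)
= 25·4 + 1·5.29 + 10·-2.3 = 82.29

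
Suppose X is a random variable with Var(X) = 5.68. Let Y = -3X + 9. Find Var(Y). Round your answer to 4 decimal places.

51.1200

Var(-3X + 9) = (-3)²·Var(X) = 9·5.68 = 51.12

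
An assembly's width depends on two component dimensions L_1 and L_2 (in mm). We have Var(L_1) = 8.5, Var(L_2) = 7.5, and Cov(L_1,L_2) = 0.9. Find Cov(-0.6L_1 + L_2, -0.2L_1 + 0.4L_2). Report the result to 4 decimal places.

3.6240

Cov(-0.6L_1 + L_2, -0.2L_1 + 0.4L_2) = (-0.6)(-0.2)Var(L_1) + (1)(0.4)Var(L_2) + [(-0.6)(0.4) + (1)(-0.2)]Cov(L_1,L_2)
= 0.12·8.5 + 0.4·7.5 + -0.44·0.9 = 3.624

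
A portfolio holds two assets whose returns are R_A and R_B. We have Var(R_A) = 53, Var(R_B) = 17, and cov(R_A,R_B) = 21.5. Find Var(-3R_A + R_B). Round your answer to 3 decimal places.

Var(-3R_A + R_B) = (-3)²·Var(R_A) + (1)²·Var(R_B) + 2·(-3)·(1)·cov(R_A,R_B)
= 9·53 + 1·17 + -6·21.5 = 365

365.000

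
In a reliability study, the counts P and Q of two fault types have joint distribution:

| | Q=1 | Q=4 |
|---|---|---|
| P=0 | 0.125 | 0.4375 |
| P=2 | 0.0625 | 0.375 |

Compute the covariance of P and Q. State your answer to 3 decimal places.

0.117

E[P] = 0.875,  E[Q] = 3.4375
E[PQ] = 3.125
Cov(P,Q) = E[PQ] − E[P]E[Q] = 3.125 − (0.875)(3.4375) = 0.1171875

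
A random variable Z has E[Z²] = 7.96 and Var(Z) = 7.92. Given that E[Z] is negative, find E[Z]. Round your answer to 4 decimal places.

-0.2000

(E[Z])² = E[Z²] − Var(Z) = 7.96 − 7.92 = 0.04
E[Z] = −√0.04 = -0.2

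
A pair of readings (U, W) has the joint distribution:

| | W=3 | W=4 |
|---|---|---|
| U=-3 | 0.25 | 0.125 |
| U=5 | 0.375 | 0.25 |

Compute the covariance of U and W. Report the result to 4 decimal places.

0.1250

E[U] = 2,  E[W] = 3.375
E[UW] = 6.875
Cov(U,W) = E[UW] − E[U]E[W] = 6.875 − (2)(3.375) = 0.125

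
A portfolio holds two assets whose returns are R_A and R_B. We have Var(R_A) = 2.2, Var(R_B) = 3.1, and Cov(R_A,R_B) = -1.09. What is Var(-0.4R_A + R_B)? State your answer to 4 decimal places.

Var(-0.4R_A + R_B) = (-0.4)²·Var(R_A) + (1)²·Var(R_B) + 2·(-0.4)·(1)·Cov(R_A,R_B)
= 0.16·2.2 + 1·3.1 + -0.8·-1.09 = 4.324

4.3240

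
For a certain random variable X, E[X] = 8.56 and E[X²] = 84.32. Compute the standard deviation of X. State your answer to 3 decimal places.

Var(X) = 84.32 − (8.56)² = 11.0464
SD(X) = √11.0464 ≈ 3.324

3.324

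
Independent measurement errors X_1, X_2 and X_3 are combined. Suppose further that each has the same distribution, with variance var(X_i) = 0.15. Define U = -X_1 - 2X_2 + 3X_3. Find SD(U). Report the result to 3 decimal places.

1.449

By independence, var(U) = (-1)²var(X_1) + (-2)²var(X_2) + (3)²var(X_3)
= (-1)²·0.15 + (-2)²·0.15 + (3)²·0.15 = 2.1
SD(U) = √2.1 ≈ 1.449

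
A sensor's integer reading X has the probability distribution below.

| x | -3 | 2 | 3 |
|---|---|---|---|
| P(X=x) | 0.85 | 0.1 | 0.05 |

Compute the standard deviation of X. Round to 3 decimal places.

1.913

E[X] = (-3)(0.85) + (2)(0.1) + (3)(0.05) = -2.2
E[X²] = (-3)²(0.85) + (2)²(0.1) + (3)²(0.05) = 8.5
Var(X) = E[X²] − (E[X])² = 8.5 − (-2.2)² = 3.66
SD(X) = √3.66 ≈ 1.913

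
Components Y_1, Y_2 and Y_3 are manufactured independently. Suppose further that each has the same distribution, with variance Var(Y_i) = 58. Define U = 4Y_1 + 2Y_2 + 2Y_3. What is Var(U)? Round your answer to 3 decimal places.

By independence, Var(U) = (4)²Var(Y_1) + (2)²Var(Y_2) + (2)²Var(Y_3)
= (4)²·58 + (2)²·58 + (2)²·58 = 1392

1392.000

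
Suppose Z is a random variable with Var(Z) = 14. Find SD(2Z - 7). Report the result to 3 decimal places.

7.483

Var(2Z - 7) = (2)²·14 = 56
SD(2Z - 7) = √56 ≈ 7.483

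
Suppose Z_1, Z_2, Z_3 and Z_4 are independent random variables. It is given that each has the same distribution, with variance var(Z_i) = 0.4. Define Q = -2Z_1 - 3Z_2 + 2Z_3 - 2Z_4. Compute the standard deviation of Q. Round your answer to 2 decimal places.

By independence, var(Q) = (-2)²var(Z_1) + (-3)²var(Z_2) + (2)²var(Z_3) + (-2)²var(Z_4)
= (-2)²·0.4 + (-3)²·0.4 + (2)²·0.4 + (-2)²·0.4 = 8.4
σ(Q) = √8.4 ≈ 2.90

2.90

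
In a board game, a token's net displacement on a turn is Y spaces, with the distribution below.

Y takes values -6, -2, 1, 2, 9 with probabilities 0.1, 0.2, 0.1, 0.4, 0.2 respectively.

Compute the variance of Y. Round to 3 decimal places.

19.410

E[Y] = (-6)(0.1) + (-2)(0.2) + (1)(0.1) + (2)(0.4) + (9)(0.2) = 1.7
E[Y²] = (-6)²(0.1) + (-2)²(0.2) + (1)²(0.1) + (2)²(0.4) + (9)²(0.2) = 22.3
V(Y) = E[Y²] − (E[Y])² = 22.3 − (1.7)² = 19.41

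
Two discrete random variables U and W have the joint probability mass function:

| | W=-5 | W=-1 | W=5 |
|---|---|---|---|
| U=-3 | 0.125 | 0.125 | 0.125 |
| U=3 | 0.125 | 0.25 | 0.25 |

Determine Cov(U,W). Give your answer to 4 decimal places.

1.3125

E[U] = 0.75,  E[W] = 0.25
E[UW] = 1.5
Cov(U,W) = E[UW] − E[U]E[W] = 1.5 − (0.75)(0.25) = 1.3125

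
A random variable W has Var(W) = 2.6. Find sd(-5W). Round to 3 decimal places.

Var(-5W) = (-5)²·2.6 = 65
sd(-5W) = √65 ≈ 8.062

8.062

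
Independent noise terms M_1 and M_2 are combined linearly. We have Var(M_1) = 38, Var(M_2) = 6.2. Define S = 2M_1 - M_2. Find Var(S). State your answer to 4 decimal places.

By independence, Var(S) = (2)²Var(M_1) + (-1)²Var(M_2)
= (2)²·38 + (-1)²·6.2 = 158.2

158.2000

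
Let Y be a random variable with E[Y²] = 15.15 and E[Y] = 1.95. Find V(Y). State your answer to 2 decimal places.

11.35

V(Y) = 15.15 − (1.95)² = 11.3475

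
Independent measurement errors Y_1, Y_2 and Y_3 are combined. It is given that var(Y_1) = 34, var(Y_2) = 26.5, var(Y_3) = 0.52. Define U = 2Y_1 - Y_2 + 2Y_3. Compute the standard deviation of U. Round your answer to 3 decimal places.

By independence, var(U) = (2)²var(Y_1) + (-1)²var(Y_2) + (2)²var(Y_3)
= (2)²·34 + (-1)²·26.5 + (2)²·0.52 = 164.58
SD(U) = √164.58 ≈ 12.829

12.829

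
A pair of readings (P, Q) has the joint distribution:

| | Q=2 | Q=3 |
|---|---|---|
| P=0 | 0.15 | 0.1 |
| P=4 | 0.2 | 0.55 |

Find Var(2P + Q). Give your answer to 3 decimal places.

13.228

E[P] = 3,  E[Q] = 2.65,  E[PQ] = 8.2
Var(P) = 12 − (3)² = 3;  Var(Q) = 7.25 − (2.65)² = 0.2275
Cov(P,Q) = 8.2 − (3)(2.65) = 0.25
Var(2P + Q) = (2)²·3 + (1)²·0.2275 + 2·(2)·(1)·0.25 = 13.2275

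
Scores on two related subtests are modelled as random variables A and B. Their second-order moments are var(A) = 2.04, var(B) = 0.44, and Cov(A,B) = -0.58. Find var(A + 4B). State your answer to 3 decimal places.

4.440

var(A + 4B) = (1)²·var(A) + (4)²·var(B) + 2·(1)·(4)·Cov(A,B)
= 1·2.04 + 16·0.44 + 8·-0.58 = 4.44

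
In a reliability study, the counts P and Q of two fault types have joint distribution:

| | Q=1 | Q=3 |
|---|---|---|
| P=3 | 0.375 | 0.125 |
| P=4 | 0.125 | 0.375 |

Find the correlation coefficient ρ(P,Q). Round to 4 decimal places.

0.5000

E[P] = 3.5,  E[Q] = 2
E[PQ] = 7.25
Cov(P,Q) = E[PQ] − E[P]E[Q] = 7.25 − (3.5)(2) = 0.25
V(P) = 0.25,  V(Q) = 1
ρ = 0.25 / √(0.25·1) ≈ 0.5000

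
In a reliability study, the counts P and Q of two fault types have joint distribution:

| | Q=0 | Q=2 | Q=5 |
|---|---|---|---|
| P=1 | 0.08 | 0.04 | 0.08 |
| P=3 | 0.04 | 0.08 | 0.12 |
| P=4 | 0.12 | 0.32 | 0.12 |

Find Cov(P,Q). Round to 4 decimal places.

-0.1168

E[P] = 3.16,  E[Q] = 2.48
E[PQ] = 7.72
Cov(P,Q) = E[PQ] − E[P]E[Q] = 7.72 − (3.16)(2.48) = -0.1168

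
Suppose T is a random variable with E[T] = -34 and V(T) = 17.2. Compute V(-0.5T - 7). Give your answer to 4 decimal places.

V(-0.5T - 7) = (-0.5)²·V(T) = 0.25·17.2 = 4.3

4.3000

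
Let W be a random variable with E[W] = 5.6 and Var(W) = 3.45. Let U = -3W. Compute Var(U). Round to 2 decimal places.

31.05

Var(-3W) = (-3)²·Var(W) = 9·3.45 = 31.05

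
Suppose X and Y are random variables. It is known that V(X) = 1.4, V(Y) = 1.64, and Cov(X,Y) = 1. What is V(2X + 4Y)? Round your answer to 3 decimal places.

V(2X + 4Y) = (2)²·V(X) + (4)²·V(Y) + 2·(2)·(4)·Cov(X,Y)
= 4·1.4 + 16·1.64 + 16·1 = 47.84

47.840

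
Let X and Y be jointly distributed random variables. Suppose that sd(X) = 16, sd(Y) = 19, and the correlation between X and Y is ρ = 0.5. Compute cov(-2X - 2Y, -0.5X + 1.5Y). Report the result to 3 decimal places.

var(X) = (16)² = 256;  var(Y) = (19)² = 361
cov(X,Y) = ρ·sd(X)·sd(Y) = 0.5·16·19 = 152
cov(-2X - 2Y, -0.5X + 1.5Y) = (-2)(-0.5)var(X) + (-2)(1.5)var(Y) + [(-2)(1.5) + (-2)(-0.5)]cov(X,Y)
= 1·256 + -3·361 + -2·152 = -1131

-1131.000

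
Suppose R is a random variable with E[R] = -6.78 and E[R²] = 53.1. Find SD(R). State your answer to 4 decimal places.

V(R) = 53.1 − (-6.78)² = 7.1316
SD(R) = √7.1316 ≈ 2.6705

2.6705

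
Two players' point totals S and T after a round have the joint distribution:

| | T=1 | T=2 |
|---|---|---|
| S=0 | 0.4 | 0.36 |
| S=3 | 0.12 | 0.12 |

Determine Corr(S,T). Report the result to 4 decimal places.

0.0225

E[S] = 0.72,  E[T] = 1.48
E[ST] = 1.08
cov(S,T) = E[ST] − E[S]E[T] = 1.08 − (0.72)(1.48) = 0.0144
Var(S) = 1.6416,  Var(T) = 0.2496
ρ = 0.0144 / √(1.6416·0.2496) ≈ 0.0225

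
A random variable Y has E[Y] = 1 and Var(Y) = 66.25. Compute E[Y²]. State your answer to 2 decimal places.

67.25

E[Y²] = Var(Y) + (E[Y])² = 66.25 + (1)² = 67.25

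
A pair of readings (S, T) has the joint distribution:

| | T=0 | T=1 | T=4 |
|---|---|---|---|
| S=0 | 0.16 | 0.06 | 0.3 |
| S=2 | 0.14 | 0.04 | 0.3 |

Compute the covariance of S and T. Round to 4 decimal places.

0.0800

E[S] = 0.96,  E[T] = 2.5
E[ST] = 2.48
Cov(S,T) = E[ST] − E[S]E[T] = 2.48 − (0.96)(2.5) = 0.08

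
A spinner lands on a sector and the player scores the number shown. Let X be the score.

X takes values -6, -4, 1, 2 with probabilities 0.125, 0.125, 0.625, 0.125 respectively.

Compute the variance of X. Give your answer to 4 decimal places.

7.4844

E[X] = (-6)(0.125) + (-4)(0.125) + (1)(0.625) + (2)(0.125) = -0.375
E[X²] = (-6)²(0.125) + (-4)²(0.125) + (1)²(0.625) + (2)²(0.125) = 7.625
var(X) = E[X²] − (E[X])² = 7.625 − (-0.375)² = 7.484375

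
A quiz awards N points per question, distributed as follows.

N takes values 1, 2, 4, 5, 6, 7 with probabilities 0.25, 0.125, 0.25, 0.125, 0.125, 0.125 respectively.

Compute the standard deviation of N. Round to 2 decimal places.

2.11

E[N] = (1)(0.25) + (2)(0.125) + (4)(0.25) + (5)(0.125) + (6)(0.125) + (7)(0.125) = 3.75
E[N²] = (1)²(0.25) + (2)²(0.125) + (4)²(0.25) + (5)²(0.125) + (6)²(0.125) + (7)²(0.125) = 18.5
var(N) = E[N²] − (E[N])² = 18.5 − (3.75)² = 4.4375
σ(N) = √4.4375 ≈ 2.11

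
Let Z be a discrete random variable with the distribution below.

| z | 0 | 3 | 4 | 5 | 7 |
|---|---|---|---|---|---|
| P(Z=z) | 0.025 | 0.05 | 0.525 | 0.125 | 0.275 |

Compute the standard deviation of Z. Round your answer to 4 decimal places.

1.5524

E[Z] = (0)(0.025) + (3)(0.05) + (4)(0.525) + (5)(0.125) + (7)(0.275) = 4.8
E[Z²] = (0)²(0.025) + (3)²(0.05) + (4)²(0.525) + (5)²(0.125) + (7)²(0.275) = 25.45
Var(Z) = E[Z²] − (E[Z])² = 25.45 − (4.8)² = 2.41
σ(Z) = √2.41 ≈ 1.5524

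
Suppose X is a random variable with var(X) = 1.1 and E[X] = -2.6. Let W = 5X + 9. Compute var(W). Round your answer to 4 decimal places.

var(5X + 9) = (5)²·var(X) = 25·1.1 = 27.5

27.5000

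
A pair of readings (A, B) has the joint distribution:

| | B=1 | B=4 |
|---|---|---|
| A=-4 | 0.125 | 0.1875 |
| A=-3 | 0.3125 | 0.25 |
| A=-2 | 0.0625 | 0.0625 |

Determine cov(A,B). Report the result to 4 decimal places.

-0.0938

E[A] = -3.1875,  E[B] = 2.5
E[AB] = -8.0625
cov(A,B) = E[AB] − E[A]E[B] = -8.0625 − (-3.1875)(2.5) = -0.09375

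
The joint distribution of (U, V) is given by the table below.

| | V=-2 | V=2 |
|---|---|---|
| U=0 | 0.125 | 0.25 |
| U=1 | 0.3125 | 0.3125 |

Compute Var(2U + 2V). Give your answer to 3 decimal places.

E[U] = 0.625,  E[V] = 0.25,  E[UV] = 0
Var(U) = 0.625 − (0.625)² = 0.234375;  Var(V) = 4 − (0.25)² = 3.9375
Cov(U,V) = 0 − (0.625)(0.25) = -0.15625
Var(2U + 2V) = (2)²·0.234375 + (2)²·3.9375 + 2·(2)·(2)·-0.15625 = 15.4375

15.438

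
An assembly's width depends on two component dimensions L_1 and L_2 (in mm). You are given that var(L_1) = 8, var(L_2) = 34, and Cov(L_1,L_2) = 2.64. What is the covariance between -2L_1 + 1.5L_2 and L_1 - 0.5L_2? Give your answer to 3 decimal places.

Cov(-2L_1 + 1.5L_2, L_1 - 0.5L_2) = (-2)(1)var(L_1) + (1.5)(-0.5)var(L_2) + [(-2)(-0.5) + (1.5)(1)]Cov(L_1,L_2)
= -2·8 + -0.75·34 + 2.5·2.64 = -34.9

-34.900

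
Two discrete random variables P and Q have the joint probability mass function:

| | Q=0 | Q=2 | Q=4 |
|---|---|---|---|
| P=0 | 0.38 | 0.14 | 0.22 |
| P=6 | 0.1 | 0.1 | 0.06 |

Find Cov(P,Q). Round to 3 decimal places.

0.144

E[P] = 1.56,  E[Q] = 1.6
E[PQ] = 2.64
Cov(P,Q) = E[PQ] − E[P]E[Q] = 2.64 − (1.56)(1.6) = 0.144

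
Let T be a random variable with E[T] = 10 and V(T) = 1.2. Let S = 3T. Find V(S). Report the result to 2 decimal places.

10.80

V(3T) = (3)²·V(T) = 9·1.2 = 10.8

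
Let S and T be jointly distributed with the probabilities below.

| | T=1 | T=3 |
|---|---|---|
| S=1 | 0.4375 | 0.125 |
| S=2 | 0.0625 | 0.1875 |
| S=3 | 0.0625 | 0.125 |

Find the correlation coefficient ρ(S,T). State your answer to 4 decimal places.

0.4237

E[S] = 1.625,  E[T] = 1.875
E[ST] = 3.375
Cov(S,T) = E[ST] − E[S]E[T] = 3.375 − (1.625)(1.875) = 0.328125
Var(S) = 0.609375,  Var(T) = 0.984375
ρ = 0.328125 / √(0.609375·0.984375) ≈ 0.4237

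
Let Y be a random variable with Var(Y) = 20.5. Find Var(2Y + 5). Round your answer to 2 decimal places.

82.00

Var(2Y + 5) = (2)²·Var(Y) = 4·20.5 = 82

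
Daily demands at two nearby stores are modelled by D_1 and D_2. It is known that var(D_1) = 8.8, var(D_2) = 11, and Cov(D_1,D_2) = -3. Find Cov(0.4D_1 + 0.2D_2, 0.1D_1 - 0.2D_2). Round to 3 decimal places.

0.092

Cov(0.4D_1 + 0.2D_2, 0.1D_1 - 0.2D_2) = (0.4)(0.1)var(D_1) + (0.2)(-0.2)var(D_2) + [(0.4)(-0.2) + (0.2)(0.1)]Cov(D_1,D_2)
= 0.04·8.8 + -0.04·11 + -0.06·-3 = 0.092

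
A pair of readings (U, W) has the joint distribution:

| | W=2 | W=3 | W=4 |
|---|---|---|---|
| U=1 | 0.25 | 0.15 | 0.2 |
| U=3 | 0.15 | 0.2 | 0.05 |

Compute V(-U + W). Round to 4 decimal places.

E[U] = 1.8,  E[W] = 2.85,  E[UW] = 5.05
V(U) = 4.2 − (1.8)² = 0.96;  V(W) = 8.75 − (2.85)² = 0.6275
cov(U,W) = 5.05 − (1.8)(2.85) = -0.08
V(-U + W) = (-1)²·0.96 + (1)²·0.6275 + 2·(-1)·(1)·-0.08 = 1.7475

1.7475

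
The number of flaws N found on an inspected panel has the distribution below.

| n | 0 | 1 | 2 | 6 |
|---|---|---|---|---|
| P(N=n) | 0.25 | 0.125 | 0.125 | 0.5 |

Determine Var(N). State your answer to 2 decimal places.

7.23

E[N] = (0)(0.25) + (1)(0.125) + (2)(0.125) + (6)(0.5) = 3.375
E[N²] = (0)²(0.25) + (1)²(0.125) + (2)²(0.125) + (6)²(0.5) = 18.625
Var(N) = E[N²] − (E[N])² = 18.625 − (3.375)² = 7.234375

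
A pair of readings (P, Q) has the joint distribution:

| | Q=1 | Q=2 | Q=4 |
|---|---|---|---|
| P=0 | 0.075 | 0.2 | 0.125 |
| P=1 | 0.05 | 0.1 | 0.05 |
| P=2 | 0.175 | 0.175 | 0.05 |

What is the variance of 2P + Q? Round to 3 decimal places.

E[P] = 1,  E[Q] = 2.15,  E[PQ] = 1.9
var(P) = 1.8 − (1)² = 0.8;  var(Q) = 5.8 − (2.15)² = 1.1775
cov(P,Q) = 1.9 − (1)(2.15) = -0.25
var(2P + Q) = (2)²·0.8 + (1)²·1.1775 + 2·(2)·(1)·-0.25 = 3.3775

3.378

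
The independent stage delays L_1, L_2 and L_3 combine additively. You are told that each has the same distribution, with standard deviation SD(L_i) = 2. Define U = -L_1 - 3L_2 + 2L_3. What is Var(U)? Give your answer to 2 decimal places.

56.00

Var(L_i) = (2)² = 4
By independence, Var(U) = (-1)²Var(L_1) + (-3)²Var(L_2) + (2)²Var(L_3)
= (-1)²·4 + (-3)²·4 + (2)²·4 = 56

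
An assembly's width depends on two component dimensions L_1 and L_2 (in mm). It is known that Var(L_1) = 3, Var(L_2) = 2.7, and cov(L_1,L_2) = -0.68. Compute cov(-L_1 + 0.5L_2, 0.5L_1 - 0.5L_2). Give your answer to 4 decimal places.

cov(-L_1 + 0.5L_2, 0.5L_1 - 0.5L_2) = (-1)(0.5)Var(L_1) + (0.5)(-0.5)Var(L_2) + [(-1)(-0.5) + (0.5)(0.5)]cov(L_1,L_2)
= -0.5·3 + -0.25·2.7 + 0.75·-0.68 = -2.685

-2.6850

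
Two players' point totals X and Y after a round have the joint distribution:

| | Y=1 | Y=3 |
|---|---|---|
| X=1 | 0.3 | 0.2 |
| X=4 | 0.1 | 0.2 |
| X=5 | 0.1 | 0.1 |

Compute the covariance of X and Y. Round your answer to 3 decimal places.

0.300

E[X] = 2.7,  E[Y] = 2
E[XY] = 5.7
cov(X,Y) = E[XY] − E[X]E[Y] = 5.7 − (2.7)(2) = 0.3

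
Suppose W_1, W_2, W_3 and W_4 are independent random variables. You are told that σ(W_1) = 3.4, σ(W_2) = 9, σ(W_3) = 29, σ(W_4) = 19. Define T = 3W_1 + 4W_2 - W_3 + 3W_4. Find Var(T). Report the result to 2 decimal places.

5490.04

Var(W_1) = 11.56, Var(W_2) = 81, Var(W_3) = 841, Var(W_4) = 361
By independence, Var(T) = (3)²Var(W_1) + (4)²Var(W_2) + (-1)²Var(W_3) + (3)²Var(W_4)
= (3)²·11.56 + (4)²·81 + (-1)²·841 + (3)²·361 = 5490.04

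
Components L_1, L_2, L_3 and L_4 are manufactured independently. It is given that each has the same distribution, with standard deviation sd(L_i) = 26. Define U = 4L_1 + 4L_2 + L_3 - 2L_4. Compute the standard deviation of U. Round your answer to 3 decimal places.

158.152

Var(L_i) = (26)² = 676
By independence, Var(U) = (4)²Var(L_1) + (4)²Var(L_2) + (1)²Var(L_3) + (-2)²Var(L_4)
= (4)²·676 + (4)²·676 + (1)²·676 + (-2)²·676 = 25012
sd(U) = √25012 ≈ 158.152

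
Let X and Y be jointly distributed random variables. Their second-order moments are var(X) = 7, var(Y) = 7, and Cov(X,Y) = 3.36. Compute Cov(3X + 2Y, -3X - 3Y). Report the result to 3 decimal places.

-155.400

Cov(3X + 2Y, -3X - 3Y) = (3)(-3)var(X) + (2)(-3)var(Y) + [(3)(-3) + (2)(-3)]Cov(X,Y)
= -9·7 + -6·7 + -15·3.36 = -155.4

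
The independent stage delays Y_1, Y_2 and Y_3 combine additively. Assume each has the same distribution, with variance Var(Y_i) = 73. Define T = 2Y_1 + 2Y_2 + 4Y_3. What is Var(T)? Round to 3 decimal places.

By independence, Var(T) = (2)²Var(Y_1) + (2)²Var(Y_2) + (4)²Var(Y_3)
= (2)²·73 + (2)²·73 + (4)²·73 = 1752

1752.000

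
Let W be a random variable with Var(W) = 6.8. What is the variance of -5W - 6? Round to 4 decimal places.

Var(-5W - 6) = (-5)²·Var(W) = 25·6.8 = 170

170.0000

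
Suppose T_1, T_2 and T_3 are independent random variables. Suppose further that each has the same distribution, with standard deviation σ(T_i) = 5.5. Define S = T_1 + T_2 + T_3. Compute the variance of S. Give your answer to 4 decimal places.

Var(T_i) = (5.5)² = 30.25
By independence, Var(S) = (1)²Var(T_1) + (1)²Var(T_2) + (1)²Var(T_3)
= (1)²·30.25 + (1)²·30.25 + (1)²·30.25 = 90.75

90.7500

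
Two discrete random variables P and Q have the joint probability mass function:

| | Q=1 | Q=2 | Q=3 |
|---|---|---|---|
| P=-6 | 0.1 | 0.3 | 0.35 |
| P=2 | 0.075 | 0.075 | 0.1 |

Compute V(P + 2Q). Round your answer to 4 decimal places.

12.7975

E[P] = -4,  E[Q] = 2.275,  E[PQ] = -9.45
V(P) = 28 − (-4)² = 12;  V(Q) = 5.725 − (2.275)² = 0.549375
Cov(P,Q) = -9.45 − (-4)(2.275) = -0.35
V(P + 2Q) = (1)²·12 + (2)²·0.549375 + 2·(1)·(2)·-0.35 = 12.7975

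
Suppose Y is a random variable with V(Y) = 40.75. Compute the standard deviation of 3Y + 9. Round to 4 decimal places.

V(3Y + 9) = (3)²·40.75 = 366.75
SD(3Y + 9) = √366.75 ≈ 19.1507

19.1507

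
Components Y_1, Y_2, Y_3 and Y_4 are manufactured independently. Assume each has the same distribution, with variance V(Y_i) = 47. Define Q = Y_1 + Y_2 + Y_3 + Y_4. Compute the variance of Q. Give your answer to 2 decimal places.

By independence, V(Q) = (1)²V(Y_1) + (1)²V(Y_2) + (1)²V(Y_3) + (1)²V(Y_4)
= (1)²·47 + (1)²·47 + (1)²·47 + (1)²·47 = 188

188.00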